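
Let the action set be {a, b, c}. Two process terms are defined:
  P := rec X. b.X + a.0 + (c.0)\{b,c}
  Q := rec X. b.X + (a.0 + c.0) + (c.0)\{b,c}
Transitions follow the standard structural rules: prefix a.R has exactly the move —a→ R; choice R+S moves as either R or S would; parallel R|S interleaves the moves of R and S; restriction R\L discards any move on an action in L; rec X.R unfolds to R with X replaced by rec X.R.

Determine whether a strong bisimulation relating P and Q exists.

LTS(P): 2 reachable states
  p0 = rec X. b.X + a.0 + (c.0)\{b,c} | =a=> p1, =b=> p0
  p1 = 0 | (no moves)
LTS(Q): 2 reachable states
  q0 = rec X. b.X + (a.0 + c.0) + (c.0)\{b,c} | =a=> q1, =b=> q0, =c=> q1
  q1 = 0 | (no moves)
Partition-refinement fixed point:
  B0 = {p0}
  B1 = {p1, q1}
  B2 = {q0}
p0 ∈ B0, q0 ∈ B2 → different blocks

NO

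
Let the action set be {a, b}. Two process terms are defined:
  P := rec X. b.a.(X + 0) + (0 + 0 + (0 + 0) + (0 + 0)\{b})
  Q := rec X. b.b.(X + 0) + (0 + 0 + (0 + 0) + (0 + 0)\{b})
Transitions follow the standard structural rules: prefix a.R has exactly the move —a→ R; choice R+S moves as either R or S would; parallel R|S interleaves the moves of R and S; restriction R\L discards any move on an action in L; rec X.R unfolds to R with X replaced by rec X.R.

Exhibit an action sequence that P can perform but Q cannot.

P's transition system — 3 states:
  p0 = rec X. b.a.(X + 0) + (0 + 0 + (0 + 0) + (0 + 0)\{b}) → ··b··> p1
  p1 = a.((rec X. b.a.(X + 0) + (0 + 0 + (0 + 0) + (0 + 0)\{b})) + 0) → ··a··> p2
  p2 = (rec X. b.a.(X + 0) + (0 + 0 + (0 + 0) + (0 + 0)\{b})) + 0 → ··b··> p1
Q's transition system — 3 states:
  q0 = rec X. b.b.(X + 0) + (0 + 0 + (0 + 0) + (0 + 0)\{b}) → ··b··> q1
  q1 = b.((rec X. b.b.(X + 0) + (0 + 0 + (0 + 0) + (0 + 0)\{b})) + 0) → ··b··> q2
  q2 = (rec X. b.b.(X + 0) + (0 + 0 + (0 + 0) + (0 + 0)\{b})) + 0 → ··b··> q1
Trace ⟨ba⟩ through P, begin at {p0}:
  after b @ step 1: {p1}
  after a @ step 2: {p2}
  — P admits the full trace.
Trace ⟨ba⟩ through Q, begin at {q0}:
  after b @ step 1: {q1}
  after a @ step 2: ∅ (Q stuck)

ba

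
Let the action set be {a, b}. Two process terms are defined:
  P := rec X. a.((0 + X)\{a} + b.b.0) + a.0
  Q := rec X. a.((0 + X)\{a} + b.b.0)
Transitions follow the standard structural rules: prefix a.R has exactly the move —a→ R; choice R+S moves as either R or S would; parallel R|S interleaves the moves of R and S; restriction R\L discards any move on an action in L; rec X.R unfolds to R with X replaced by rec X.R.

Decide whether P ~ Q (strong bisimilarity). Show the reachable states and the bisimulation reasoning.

P ≁ Q

LTS(P): 4 reachable states
  u0 = rec X. a.((0 + X)\{a} + b.b.0) + a.0 | -a-> u1, -a-> u2
  u1 = (0 + (rec X. a.((0 + X)\{a} + b.b.0) + a.0))\{a} + b.b.0 | -b-> u3
  u2 = 0 | stopped
  u3 = b.0 | -b-> u2
LTS(Q): 4 reachable states
  v0 = rec X. a.((0 + X)\{a} + b.b.0) | -a-> v1
  v1 = (0 + (rec X. a.((0 + X)\{a} + b.b.0)))\{a} + b.b.0 | -b-> v2
  v2 = b.0 | -b-> v3
  v3 = 0 | stopped
Bisimilarity quotient blocks:
  B0 = {u0}
  B1 = {u2, v3}
  B2 = {u1, v1}
  B3 = {u3, v2}
  B4 = {v0}
u0 ∈ B0, v0 ∈ B4 → different blocks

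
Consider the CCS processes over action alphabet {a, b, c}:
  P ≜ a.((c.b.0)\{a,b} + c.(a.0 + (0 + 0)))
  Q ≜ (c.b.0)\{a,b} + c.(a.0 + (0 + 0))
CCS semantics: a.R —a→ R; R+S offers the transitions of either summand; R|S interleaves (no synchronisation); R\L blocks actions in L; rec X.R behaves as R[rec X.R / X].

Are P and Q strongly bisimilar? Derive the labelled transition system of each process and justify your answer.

NO

LTS(P): 5 reachable states
  u0 = a.((c.b.0)\{a,b} + c.(a.0 + (0 + 0))) | --a--▸ u1
  u1 = (c.b.0)\{a,b} + c.(a.0 + (0 + 0)) | --c--▸ u2, --c--▸ u3
  u2 = (b.0)\{a,b} | deadlocked
  u3 = a.0 + (0 + 0) | --a--▸ u4
  u4 = 0 | deadlocked
LTS(Q): 4 reachable states
  v0 = (c.b.0)\{a,b} + c.(a.0 + (0 + 0)) | --c--▸ v1, --c--▸ v2
  v1 = (b.0)\{a,b} | deadlocked
  v2 = a.0 + (0 + 0) | --a--▸ v3
  v3 = 0 | deadlocked
Coarsest stable partition (strong bisimilarity classes):
  B0 = {u0}
  B1 = {u1, v0}
  B2 = {u2, u4, v1, v3}
  B3 = {u3, v2}
u0 ∈ B0, v0 ∈ B1 → different blocks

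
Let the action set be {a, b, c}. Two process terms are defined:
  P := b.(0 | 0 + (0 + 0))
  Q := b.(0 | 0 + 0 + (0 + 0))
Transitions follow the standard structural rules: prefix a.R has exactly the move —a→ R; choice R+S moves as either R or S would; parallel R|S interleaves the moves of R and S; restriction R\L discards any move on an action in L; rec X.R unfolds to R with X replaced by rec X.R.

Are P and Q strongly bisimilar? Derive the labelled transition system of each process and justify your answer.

bisimilar

LTS(P): 2 reachable states
  s0 = b.(0 | 0 + (0 + 0)) :: —b→ s1
  s1 = 0 | 0 + (0 + 0) :: ∅
LTS(Q): 2 reachable states
  t0 = b.(0 | 0 + 0 + (0 + 0)) :: —b→ t1
  t1 = 0 | 0 + 0 + (0 + 0) :: ∅
Partition-refinement fixed point:
  B0 = {s0, t0}
  B1 = {s1, t1}
s0 ∈ B0, t0 ∈ B0 → same block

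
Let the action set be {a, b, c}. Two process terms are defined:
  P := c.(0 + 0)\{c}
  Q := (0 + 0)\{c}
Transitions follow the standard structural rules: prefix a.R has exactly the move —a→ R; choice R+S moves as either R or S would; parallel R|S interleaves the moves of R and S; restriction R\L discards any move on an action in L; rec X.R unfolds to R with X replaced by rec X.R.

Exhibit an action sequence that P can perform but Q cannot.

c

Reachable graph of P (2 states):
  s0 = c.(0 + 0)\{c} :: -c-> s1
  s1 = (0 + 0)\{c} :: stopped
Reachable graph of Q (1 states):
  t0 = (0 + 0)\{c} :: stopped
Executing c from P (initial set {s0}):
  step 1 (c): {s1}
  — P admits the full trace.
Executing c from Q (initial set {t0}):
  step 1 (c): ∅ (Q stuck)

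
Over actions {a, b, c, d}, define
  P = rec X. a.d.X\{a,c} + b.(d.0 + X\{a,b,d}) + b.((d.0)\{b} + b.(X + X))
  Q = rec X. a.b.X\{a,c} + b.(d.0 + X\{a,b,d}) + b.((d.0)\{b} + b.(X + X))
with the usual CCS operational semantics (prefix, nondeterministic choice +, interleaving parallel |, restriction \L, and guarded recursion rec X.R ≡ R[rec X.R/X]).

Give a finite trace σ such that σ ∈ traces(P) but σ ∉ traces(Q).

Reachable graph of P (13 states):
  p0 = rec X. a.d.X\{a,c} + b.(d.0 + X\{a,b,d}) + b.((d.0)\{b} + b.(X + X)) ⊢ ··a··> p1, ··b··> p2, ··b··> p3
  p1 = d.(rec X. a.d.X\{a,c} + b.(d.0 + X\{a,b,d}) + b.((d.0)\{b} + b.(X + X)))\{a,c} ⊢ ··d··> p4
  p2 = (d.0)\{b} + b.((rec X. a.d.X\{a,c} + b.(d.0 + X\{a,b,d}) + b.((d.0)\{b} + b.(X + X))) + (rec X. a.d.X\{a,c} + b.(d.0 + X\{a,b,d}) + b.((d.0)\{b} + b.(X + X)))) ⊢ ··b··> p5, ··d··> p6
  p3 = d.0 + (rec X. a.d.X\{a,c} + b.(d.0 + X\{a,b,d}) + b.((d.0)\{b} + b.(X + X)))\{a,b,d} ⊢ ··d··> p7
  p4 = (rec X. a.d.X\{a,c} + b.(d.0 + X\{a,b,d}) + b.((d.0)\{b} + b.(X + X)))\{a,c} ⊢ ··b··> p8, ··b··> p9
  p5 = (rec X. a.d.X\{a,c} + b.(d.0 + X\{a,b,d}) + b.((d.0)\{b} + b.(X + X))) + (rec X. a.d.X\{a,c} + b.(d.0 + X\{a,b,d}) + b.((d.0)\{b} + b.(X + X))) ⊢ ··a··> p1, ··b··> p2, ··b··> p3
  p6 = 0\{b} ⊢ stopped
  p7 = 0 ⊢ stopped
  p8 = ((d.0)\{b} + b.((rec X. a.d.X\{a,c} + b.(d.0 + X\{a,b,d}) + b.((d.0)\{b} + b.(X + X))) + (rec X. a.d.X\{a,c} + b.(d.0 + X\{a,b,d}) + b.((d.0)\{b} + b.(X + X)))))\{a,c} ⊢ ··b··> p10, ··d··> p11
  p9 = (d.0 + (rec X. a.d.X\{a,c} + b.(d.0 + X\{a,b,d}) + b.((d.0)\{b} + b.(X + X)))\{a,b,d})\{a,c} ⊢ ··d··> p12
  p10 = ((rec X. a.d.X\{a,c} + b.(d.0 + X\{a,b,d}) + b.((d.0)\{b} + b.(X + X))) + (rec X. a.d.X\{a,c} + b.(d.0 + X\{a,b,d}) + b.((d.0)\{b} + b.(X + X))))\{a,c} ⊢ ··b··> p8, ··b··> p9
  p11 = 0\{b}\{a,c} ⊢ stopped
  p12 = 0\{a,c} ⊢ stopped
Reachable graph of Q (13 states):
  q0 = rec X. a.b.X\{a,c} + b.(d.0 + X\{a,b,d}) + b.((d.0)\{b} + b.(X + X)) ⊢ ··a··> q1, ··b··> q2, ··b··> q3
  q1 = b.(rec X. a.b.X\{a,c} + b.(d.0 + X\{a,b,d}) + b.((d.0)\{b} + b.(X + X)))\{a,c} ⊢ ··b··> q4
  q2 = (d.0)\{b} + b.((rec X. a.b.X\{a,c} + b.(d.0 + X\{a,b,d}) + b.((d.0)\{b} + b.(X + X))) + (rec X. a.b.X\{a,c} + b.(d.0 + X\{a,b,d}) + b.((d.0)\{b} + b.(X + X)))) ⊢ ··b··> q5, ··d··> q6
  q3 = d.0 + (rec X. a.b.X\{a,c} + b.(d.0 + X\{a,b,d}) + b.((d.0)\{b} + b.(X + X)))\{a,b,d} ⊢ ··d··> q7
  q4 = (rec X. a.b.X\{a,c} + b.(d.0 + X\{a,b,d}) + b.((d.0)\{b} + b.(X + X)))\{a,c} ⊢ ··b··> q8, ··b··> q9
  q5 = (rec X. a.b.X\{a,c} + b.(d.0 + X\{a,b,d}) + b.((d.0)\{b} + b.(X + X))) + (rec X. a.b.X\{a,c} + b.(d.0 + X\{a,b,d}) + b.((d.0)\{b} + b.(X + X))) ⊢ ··a··> q1, ··b··> q2, ··b··> q3
  q6 = 0\{b} ⊢ stopped
  q7 = 0 ⊢ stopped
  q8 = ((d.0)\{b} + b.((rec X. a.b.X\{a,c} + b.(d.0 + X\{a,b,d}) + b.((d.0)\{b} + b.(X + X))) + (rec X. a.b.X\{a,c} + b.(d.0 + X\{a,b,d}) + b.((d.0)\{b} + b.(X + X)))))\{a,c} ⊢ ··b··> q10, ··d··> q11
  q9 = (d.0 + (rec X. a.b.X\{a,c} + b.(d.0 + X\{a,b,d}) + b.((d.0)\{b} + b.(X + X)))\{a,b,d})\{a,c} ⊢ ··d··> q12
  q10 = ((rec X. a.b.X\{a,c} + b.(d.0 + X\{a,b,d}) + b.((d.0)\{b} + b.(X + X))) + (rec X. a.b.X\{a,c} + b.(d.0 + X\{a,b,d}) + b.((d.0)\{b} + b.(X + X))))\{a,c} ⊢ ··b··> q8, ··b··> q9
  q11 = 0\{b}\{a,c} ⊢ stopped
  q12 = 0\{a,c} ⊢ stopped
Run σ = ⟨ad⟩ on P: start {p0}
  [1] a ⇒ {p1}
  [2] d ⇒ {p4}
  ✓ P
Run σ = ⟨ad⟩ on Q: start {q0}
  [1] a ⇒ {q1}
  [2] d ⇒ ∅  — Q cannot continue

ad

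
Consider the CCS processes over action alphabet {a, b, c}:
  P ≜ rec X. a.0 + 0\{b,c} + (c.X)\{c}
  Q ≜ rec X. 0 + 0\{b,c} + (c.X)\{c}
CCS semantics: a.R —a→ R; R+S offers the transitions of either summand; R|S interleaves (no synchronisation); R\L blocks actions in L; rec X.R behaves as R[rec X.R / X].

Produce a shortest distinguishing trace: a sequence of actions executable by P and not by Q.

a

Reachable graph of P (2 states):
  p0 = rec X. a.0 + 0\{b,c} + (c.X)\{c} → ··a··> p1
  p1 = 0 → deadlocked
Reachable graph of Q (1 states):
  q0 = rec X. 0 + 0\{b,c} + (c.X)\{c} → deadlocked
Run σ = ⟨a⟩ on P: start {p0}
  step 1 (a): {p1}
  — P admits the full trace.
Run σ = ⟨a⟩ on Q: start {q0}
  step 1 (a): ∅  — Q cannot continue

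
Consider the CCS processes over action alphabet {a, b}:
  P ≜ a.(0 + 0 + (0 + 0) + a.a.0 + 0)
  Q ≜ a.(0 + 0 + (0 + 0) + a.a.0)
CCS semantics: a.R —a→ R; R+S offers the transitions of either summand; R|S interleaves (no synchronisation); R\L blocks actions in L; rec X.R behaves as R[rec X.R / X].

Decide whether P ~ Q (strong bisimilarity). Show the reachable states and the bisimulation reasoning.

LTS(P): 4 reachable states
  m0 = a.(0 + 0 + (0 + 0) + a.a.0 + 0) :: =a=> m1
  m1 = 0 + 0 + (0 + 0) + a.a.0 + 0 :: =a=> m2
  m2 = a.0 :: =a=> m3
  m3 = 0 :: ·
LTS(Q): 4 reachable states
  n0 = a.(0 + 0 + (0 + 0) + a.a.0) :: =a=> n1
  n1 = 0 + 0 + (0 + 0) + a.a.0 :: =a=> n2
  n2 = a.0 :: =a=> n3
  n3 = 0 :: ·
Coarsest stable partition (strong bisimilarity classes):
  B0 = {m0, n0}
  B1 = {m1, n1}
  B2 = {m2, n2}
  B3 = {m3, n3}
m0 ∈ B0, n0 ∈ B0 → same block

YES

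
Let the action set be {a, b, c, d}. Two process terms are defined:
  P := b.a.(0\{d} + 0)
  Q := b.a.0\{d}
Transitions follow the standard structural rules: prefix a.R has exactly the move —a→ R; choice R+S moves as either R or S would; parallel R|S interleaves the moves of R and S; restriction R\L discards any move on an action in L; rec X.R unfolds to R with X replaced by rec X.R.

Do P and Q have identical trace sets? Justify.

traces(P) = traces(Q)

Reachable graph of P (3 states):
  p0 = b.a.(0\{d} + 0) ⊢ ··b··> p1
  p1 = a.(0\{d} + 0) ⊢ ··a··> p2
  p2 = 0\{d} + 0 ⊢ ·
Reachable graph of Q (3 states):
  q0 = b.a.0\{d} ⊢ ··b··> q1
  q1 = a.0\{d} ⊢ ··a··> q2
  q2 = 0\{d} ⊢ ·
Bisimilarity quotient blocks:
  B0 = {p0, q0}
  B1 = {p1, q1}
  B2 = {p2, q2}
p0 ∈ B0, q0 ∈ B0 → same block
Bisimilar ⇒ trace-equivalent.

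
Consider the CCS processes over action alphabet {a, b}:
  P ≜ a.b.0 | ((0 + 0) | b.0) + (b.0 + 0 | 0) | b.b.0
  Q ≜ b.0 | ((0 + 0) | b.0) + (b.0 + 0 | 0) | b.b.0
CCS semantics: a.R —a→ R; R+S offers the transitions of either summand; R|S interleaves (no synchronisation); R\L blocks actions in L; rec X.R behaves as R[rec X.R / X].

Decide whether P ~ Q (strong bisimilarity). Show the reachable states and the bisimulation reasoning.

Reachable graph of P (11 states):
  s0 = a.b.0 | ((0 + 0) | b.0) + (b.0 + 0 | 0) | b.b.0 ⊢ =a=> s1, =b=> s2, =b=> s3, =b=> s4
  s1 = b.0 | ((0 + 0) | b.0) ⊢ =b=> s5, =b=> s6
  s2 = (b.0 + 0 | 0) | b.0 ⊢ =b=> s7, =b=> s8
  s3 = 0 | b.b.0 ⊢ =b=> s8
  s4 = a.b.0 | ((0 + 0) | 0) ⊢ =a=> s6
  s5 = 0 | ((0 + 0) | b.0) ⊢ =b=> s9
  s6 = b.0 | ((0 + 0) | 0) ⊢ =b=> s9
  s7 = (b.0 + 0 | 0) | 0 ⊢ =b=> s10
  s8 = 0 | b.0 ⊢ =b=> s10
  s9 = 0 | ((0 + 0) | 0) ⊢ deadlocked
  s10 = 0 | 0 ⊢ deadlocked
Reachable graph of Q (9 states):
  t0 = b.0 | ((0 + 0) | b.0) + (b.0 + 0 | 0) | b.b.0 ⊢ =b=> t1, =b=> t2, =b=> t3, =b=> t4
  t1 = (b.0 + 0 | 0) | b.0 ⊢ =b=> t5, =b=> t6
  t2 = 0 | ((0 + 0) | b.0) ⊢ =b=> t7
  t3 = 0 | b.b.0 ⊢ =b=> t6
  t4 = b.0 | ((0 + 0) | 0) ⊢ =b=> t7
  t5 = (b.0 + 0 | 0) | 0 ⊢ =b=> t8
  t6 = 0 | b.0 ⊢ =b=> t8
  t7 = 0 | ((0 + 0) | 0) ⊢ deadlocked
  t8 = 0 | 0 ⊢ deadlocked
Partition-refinement fixed point:
  B0 = {s0}
  B1 = {s1, s2, s3, t1, t3}
  B2 = {s5, s6, s7, s8, t2, t4, t5, t6}
  B3 = {s10, s9, t7, t8}
  B4 = {s4}
  B5 = {t0}
s0 ∈ B0, t0 ∈ B5 → different blocks

P ≁ Q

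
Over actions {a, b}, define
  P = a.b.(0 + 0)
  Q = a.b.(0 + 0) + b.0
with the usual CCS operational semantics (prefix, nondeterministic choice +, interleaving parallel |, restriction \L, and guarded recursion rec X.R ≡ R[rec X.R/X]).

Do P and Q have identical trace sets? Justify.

Reachable graph of P (3 states):
  p0 = a.b.(0 + 0) has moves —a→ p1
  p1 = b.(0 + 0) has moves —b→ p2
  p2 = 0 + 0 has moves stopped
Reachable graph of Q (4 states):
  q0 = a.b.(0 + 0) + b.0 has moves —a→ q1, —b→ q2
  q1 = b.(0 + 0) has moves —b→ q3
  q2 = 0 has moves stopped
  q3 = 0 + 0 has moves stopped
Run σ = ⟨b⟩ on Q: start {q0}
  after b @ step 1: {q2}
  — Q admits the full trace.
Run σ = ⟨b⟩ on P: start {p0}
  after b @ step 1: no successor for P

traces(P) ≠ traces(Q) — witness ⟨b⟩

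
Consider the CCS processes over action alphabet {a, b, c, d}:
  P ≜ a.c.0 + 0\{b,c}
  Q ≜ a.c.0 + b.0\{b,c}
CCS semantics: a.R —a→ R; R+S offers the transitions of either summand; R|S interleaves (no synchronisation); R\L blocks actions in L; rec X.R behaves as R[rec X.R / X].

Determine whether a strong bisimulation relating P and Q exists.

LTS(P): 3 reachable states
  m0 = a.c.0 + 0\{b,c} has moves =a=> m1
  m1 = c.0 has moves =c=> m2
  m2 = 0 has moves ∅
LTS(Q): 4 reachable states
  n0 = a.c.0 + b.0\{b,c} has moves =a=> n1, =b=> n2
  n1 = c.0 has moves =c=> n3
  n2 = 0\{b,c} has moves ∅
  n3 = 0 has moves ∅
Coarsest stable partition (strong bisimilarity classes):
  B0 = {m0}
  B1 = {m1, n1}
  B2 = {m2, n2, n3}
  B3 = {n0}
m0 ∈ B0, n0 ∈ B3 → different blocks

not bisimilar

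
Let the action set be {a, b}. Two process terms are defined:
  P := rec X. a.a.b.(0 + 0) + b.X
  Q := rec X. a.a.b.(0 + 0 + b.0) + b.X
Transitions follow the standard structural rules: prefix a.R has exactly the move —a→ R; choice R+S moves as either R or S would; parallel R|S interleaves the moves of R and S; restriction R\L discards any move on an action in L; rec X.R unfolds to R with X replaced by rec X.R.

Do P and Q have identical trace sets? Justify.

Reachable graph of P (4 states):
  s0 = rec X. a.a.b.(0 + 0) + b.X → --a--▸ s1, --b--▸ s0
  s1 = a.b.(0 + 0) → --a--▸ s2
  s2 = b.(0 + 0) → --b--▸ s3
  s3 = 0 + 0 → ·
Reachable graph of Q (5 states):
  t0 = rec X. a.a.b.(0 + 0 + b.0) + b.X → --a--▸ t1, --b--▸ t0
  t1 = a.b.(0 + 0 + b.0) → --a--▸ t2
  t2 = b.(0 + 0 + b.0) → --b--▸ t3
  t3 = 0 + 0 + b.0 → --b--▸ t4
  t4 = 0 → ·
Executing aabb from Q (initial set {t0}):
  [1] a ⇒ {t1}
  [2] a ⇒ {t2}
  [3] b ⇒ {t3}
  [4] b ⇒ {t4}
  Q completes σ.
Executing aabb from P (initial set {s0}):
  [1] a ⇒ {s1}
  [2] a ⇒ {s2}
  [3] b ⇒ {s3}
  [4] b ⇒ no successor for P

NO — witness ⟨aabb⟩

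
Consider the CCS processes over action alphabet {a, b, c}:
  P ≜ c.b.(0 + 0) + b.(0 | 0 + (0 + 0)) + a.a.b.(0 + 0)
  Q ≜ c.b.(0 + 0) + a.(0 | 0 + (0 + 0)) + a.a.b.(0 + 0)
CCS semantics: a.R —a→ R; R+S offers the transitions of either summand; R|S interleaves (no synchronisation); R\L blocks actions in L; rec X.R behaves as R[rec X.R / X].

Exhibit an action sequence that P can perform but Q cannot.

b

Reachable graph of P (5 states):
  m0 = c.b.(0 + 0) + b.(0 | 0 + (0 + 0)) + a.a.b.(0 + 0) :: -a-> m1, -b-> m2, -c-> m3
  m1 = a.b.(0 + 0) :: -a-> m3
  m2 = 0 | 0 + (0 + 0) :: (no moves)
  m3 = b.(0 + 0) :: -b-> m4
  m4 = 0 + 0 :: (no moves)
Reachable graph of Q (5 states):
  n0 = c.b.(0 + 0) + a.(0 | 0 + (0 + 0)) + a.a.b.(0 + 0) :: -a-> n1, -a-> n2, -c-> n3
  n1 = 0 | 0 + (0 + 0) :: (no moves)
  n2 = a.b.(0 + 0) :: -a-> n3
  n3 = b.(0 + 0) :: -b-> n4
  n4 = 0 + 0 :: (no moves)
Run σ = ⟨b⟩ on P: start {m0}
  step 1 (b): {m2}
  ✓ P
Run σ = ⟨b⟩ on Q: start {n0}
  step 1 (b): no successor for Q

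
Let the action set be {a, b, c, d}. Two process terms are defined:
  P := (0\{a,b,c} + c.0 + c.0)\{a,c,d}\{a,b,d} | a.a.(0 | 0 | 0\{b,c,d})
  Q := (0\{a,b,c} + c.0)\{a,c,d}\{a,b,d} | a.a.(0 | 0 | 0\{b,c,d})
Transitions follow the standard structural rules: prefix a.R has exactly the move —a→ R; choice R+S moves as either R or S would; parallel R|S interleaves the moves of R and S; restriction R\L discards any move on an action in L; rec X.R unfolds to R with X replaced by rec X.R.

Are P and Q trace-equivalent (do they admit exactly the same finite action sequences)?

P's transition system — 3 states:
  m0 = (0\{a,b,c} + c.0 + c.0)\{a,c,d}\{a,b,d} | a.a.(0 | 0 | 0\{b,c,d}) ⊢ =a=> m1
  m1 = (0\{a,b,c} + c.0 + c.0)\{a,c,d}\{a,b,d} | a.(0 | 0 | 0\{b,c,d}) ⊢ =a=> m2
  m2 = (0\{a,b,c} + c.0 + c.0)\{a,c,d}\{a,b,d} | (0 | 0 | 0\{b,c,d}) ⊢ stopped
Q's transition system — 3 states:
  n0 = (0\{a,b,c} + c.0)\{a,c,d}\{a,b,d} | a.a.(0 | 0 | 0\{b,c,d}) ⊢ =a=> n1
  n1 = (0\{a,b,c} + c.0)\{a,c,d}\{a,b,d} | a.(0 | 0 | 0\{b,c,d}) ⊢ =a=> n2
  n2 = (0\{a,b,c} + c.0)\{a,c,d}\{a,b,d} | (0 | 0 | 0\{b,c,d}) ⊢ stopped
Partition-refinement fixed point:
  B0 = {m0, n0}
  B1 = {m1, n1}
  B2 = {m2, n2}
m0 ∈ B0, n0 ∈ B0 → same block
Bisimilar ⇒ trace-equivalent.

trace-equivalent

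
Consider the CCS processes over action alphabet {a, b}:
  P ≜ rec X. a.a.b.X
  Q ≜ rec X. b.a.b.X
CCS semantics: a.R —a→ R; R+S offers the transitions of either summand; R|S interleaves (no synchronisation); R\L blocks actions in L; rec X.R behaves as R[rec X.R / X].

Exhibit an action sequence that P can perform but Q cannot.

P's transition system — 3 states:
  p0 = rec X. a.a.b.X :: -a-> p1
  p1 = a.b.(rec X. a.a.b.X) :: -a-> p2
  p2 = b.(rec X. a.a.b.X) :: -b-> p0
Q's transition system — 3 states:
  q0 = rec X. b.a.b.X :: -b-> q1
  q1 = a.b.(rec X. b.a.b.X) :: -a-> q2
  q2 = b.(rec X. b.a.b.X) :: -b-> q0
Executing a from P (initial set {p0}):
  step 1 (a): {p1}
  ✓ P
Executing a from Q (initial set {q0}):
  step 1 (a): no successor for Q

a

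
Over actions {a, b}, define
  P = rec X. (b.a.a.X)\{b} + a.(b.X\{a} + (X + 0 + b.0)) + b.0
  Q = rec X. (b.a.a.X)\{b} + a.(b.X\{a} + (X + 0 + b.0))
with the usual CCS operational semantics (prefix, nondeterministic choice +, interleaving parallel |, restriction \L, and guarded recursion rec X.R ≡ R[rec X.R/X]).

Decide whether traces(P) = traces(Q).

NO — witness ⟨b⟩

Reachable graph of P (5 states):
  m0 = rec X. (b.a.a.X)\{b} + a.(b.X\{a} + (X + 0 + b.0)) + b.0 :: -a-> m1, -b-> m2
  m1 = b.(rec X. (b.a.a.X)\{b} + a.(b.X\{a} + (X + 0 + b.0)) + b.0)\{a} + ((rec X. (b.a.a.X)\{b} + a.(b.X\{a} + (X + 0 + b.0)) + b.0) + 0 + b.0) :: -a-> m1, -b-> m2, -b-> m3
  m2 = 0 :: stopped
  m3 = (rec X. (b.a.a.X)\{b} + a.(b.X\{a} + (X + 0 + b.0)) + b.0)\{a} :: -b-> m4
  m4 = 0\{a} :: stopped
Reachable graph of Q (4 states):
  n0 = rec X. (b.a.a.X)\{b} + a.(b.X\{a} + (X + 0 + b.0)) :: -a-> n1
  n1 = b.(rec X. (b.a.a.X)\{b} + a.(b.X\{a} + (X + 0 + b.0)))\{a} + ((rec X. (b.a.a.X)\{b} + a.(b.X\{a} + (X + 0 + b.0))) + 0 + b.0) :: -a-> n1, -b-> n2, -b-> n3
  n2 = (rec X. (b.a.a.X)\{b} + a.(b.X\{a} + (X + 0 + b.0)))\{a} :: stopped
  n3 = 0 :: stopped
Trace ⟨b⟩ through P, begin at {m0}:
  [1] b ⇒ {m2}
  — P admits the full trace.
Trace ⟨b⟩ through Q, begin at {n0}:
  [1] b ⇒ ∅ (Q stuck)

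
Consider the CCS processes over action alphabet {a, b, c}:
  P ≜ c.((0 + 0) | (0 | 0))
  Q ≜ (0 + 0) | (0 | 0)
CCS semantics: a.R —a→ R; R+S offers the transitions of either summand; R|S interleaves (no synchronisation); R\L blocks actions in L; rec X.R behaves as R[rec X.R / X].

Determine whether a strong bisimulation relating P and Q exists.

LTS(P): 2 reachable states
  m0 = c.((0 + 0) | (0 | 0)) → ··c··> m1
  m1 = (0 + 0) | (0 | 0) → (no moves)
LTS(Q): 1 reachable states
  n0 = (0 + 0) | (0 | 0) → (no moves)
Partition-refinement fixed point:
  B0 = {m0}
  B1 = {m1, n0}
m0 ∈ B0, n0 ∈ B1 → different blocks

P ≁ Q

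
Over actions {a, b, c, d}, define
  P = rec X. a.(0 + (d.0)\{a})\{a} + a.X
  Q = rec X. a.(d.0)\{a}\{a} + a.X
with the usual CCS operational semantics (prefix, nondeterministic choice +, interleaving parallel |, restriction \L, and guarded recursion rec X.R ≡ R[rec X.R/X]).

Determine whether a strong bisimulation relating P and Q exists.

Reachable graph of P (3 states):
  p0 = rec X. a.(0 + (d.0)\{a})\{a} + a.X → =a=> p0, =a=> p1
  p1 = (0 + (d.0)\{a})\{a} → =d=> p2
  p2 = 0\{a}\{a} → stopped
Reachable graph of Q (3 states):
  q0 = rec X. a.(d.0)\{a}\{a} + a.X → =a=> q0, =a=> q1
  q1 = (d.0)\{a}\{a} → =d=> q2
  q2 = 0\{a}\{a} → stopped
Partition-refinement fixed point:
  B0 = {p0, q0}
  B1 = {p1, q1}
  B2 = {p2, q2}
p0 ∈ B0, q0 ∈ B0 → same block

P ~ Q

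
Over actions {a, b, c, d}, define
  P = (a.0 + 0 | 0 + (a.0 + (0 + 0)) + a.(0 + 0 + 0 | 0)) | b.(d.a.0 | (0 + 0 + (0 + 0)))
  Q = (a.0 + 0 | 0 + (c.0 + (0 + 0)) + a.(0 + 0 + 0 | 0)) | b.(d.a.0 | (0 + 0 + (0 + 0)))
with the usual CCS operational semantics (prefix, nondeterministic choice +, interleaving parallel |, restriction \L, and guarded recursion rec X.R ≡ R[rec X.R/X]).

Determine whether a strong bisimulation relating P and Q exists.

P's transition system — 12 states:
  s0 = (a.0 + 0 | 0 + (a.0 + (0 + 0)) + a.(0 + 0 + 0 | 0)) | b.(d.a.0 | (0 + 0 + (0 + 0))) → =a=> s1, =a=> s2, =b=> s3
  s1 = (0 + 0 + 0 | 0) | b.(d.a.0 | (0 + 0 + (0 + 0))) → =b=> s4
  s2 = 0 | b.(d.a.0 | (0 + 0 + (0 + 0))) → =b=> s5
  s3 = (a.0 + 0 | 0 + (a.0 + (0 + 0)) + a.(0 + 0 + 0 | 0)) | (d.a.0 | (0 + 0 + (0 + 0))) → =a=> s4, =a=> s5, =d=> s6
  s4 = (0 + 0 + 0 | 0) | (d.a.0 | (0 + 0 + (0 + 0))) → =d=> s7
  s5 = 0 | (d.a.0 | (0 + 0 + (0 + 0))) → =d=> s8
  s6 = (a.0 + 0 | 0 + (a.0 + (0 + 0)) + a.(0 + 0 + 0 | 0)) | (a.0 | (0 + 0 + (0 + 0))) → =a=> s7, =a=> s8, =a=> s9
  s7 = (0 + 0 + 0 | 0) | (a.0 | (0 + 0 + (0 + 0))) → =a=> s10
  s8 = 0 | (a.0 | (0 + 0 + (0 + 0))) → =a=> s11
  s9 = (a.0 + 0 | 0 + (a.0 + (0 + 0)) + a.(0 + 0 + 0 | 0)) | (0 | (0 + 0 + (0 + 0))) → =a=> s10, =a=> s11
  s10 = (0 + 0 + 0 | 0) | (0 | (0 + 0 + (0 + 0))) → ·
  s11 = 0 | (0 | (0 + 0 + (0 + 0))) → ·
Q's transition system — 12 states:
  t0 = (a.0 + 0 | 0 + (c.0 + (0 + 0)) + a.(0 + 0 + 0 | 0)) | b.(d.a.0 | (0 + 0 + (0 + 0))) → =a=> t1, =a=> t2, =b=> t3, =c=> t2
  t1 = (0 + 0 + 0 | 0) | b.(d.a.0 | (0 + 0 + (0 + 0))) → =b=> t4
  t2 = 0 | b.(d.a.0 | (0 + 0 + (0 + 0))) → =b=> t5
  t3 = (a.0 + 0 | 0 + (c.0 + (0 + 0)) + a.(0 + 0 + 0 | 0)) | (d.a.0 | (0 + 0 + (0 + 0))) → =a=> t4, =a=> t5, =c=> t5, =d=> t6
  t4 = (0 + 0 + 0 | 0) | (d.a.0 | (0 + 0 + (0 + 0))) → =d=> t7
  t5 = 0 | (d.a.0 | (0 + 0 + (0 + 0))) → =d=> t8
  t6 = (a.0 + 0 | 0 + (c.0 + (0 + 0)) + a.(0 + 0 + 0 | 0)) | (a.0 | (0 + 0 + (0 + 0))) → =a=> t7, =a=> t8, =a=> t9, =c=> t8
  t7 = (0 + 0 + 0 | 0) | (a.0 | (0 + 0 + (0 + 0))) → =a=> t10
  t8 = 0 | (a.0 | (0 + 0 + (0 + 0))) → =a=> t11
  t9 = (a.0 + 0 | 0 + (c.0 + (0 + 0)) + a.(0 + 0 + 0 | 0)) | (0 | (0 + 0 + (0 + 0))) → =a=> t10, =a=> t11, =c=> t11
  t10 = (0 + 0 + 0 | 0) | (0 | (0 + 0 + (0 + 0))) → ·
  t11 = 0 | (0 | (0 + 0 + (0 + 0))) → ·
Coarsest stable partition (strong bisimilarity classes):
  B0 = {s0}
  B1 = {s1, s2, t1, t2}
  B2 = {s4, s5, t4, t5}
  B3 = {s7, s8, s9, t7, t8}
  B4 = {s10, s11, t10, t11}
  B5 = {s3}
  B6 = {s6}
  B7 = {t0}
  B8 = {t3}
  B9 = {t6}
  B10 = {t9}
s0 ∈ B0, t0 ∈ B7 → different blocks

NO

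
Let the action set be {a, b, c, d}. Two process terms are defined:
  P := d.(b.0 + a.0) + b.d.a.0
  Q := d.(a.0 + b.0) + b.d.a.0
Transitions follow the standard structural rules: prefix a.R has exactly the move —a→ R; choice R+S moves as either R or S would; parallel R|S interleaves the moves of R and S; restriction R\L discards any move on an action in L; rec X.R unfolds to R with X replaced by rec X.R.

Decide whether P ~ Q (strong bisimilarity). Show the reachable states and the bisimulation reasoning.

LTS(P): 5 reachable states
  s0 = d.(b.0 + a.0) + b.d.a.0 ⊢ ··b··> s1, ··d··> s2
  s1 = d.a.0 ⊢ ··d··> s3
  s2 = b.0 + a.0 ⊢ ··a··> s4, ··b··> s4
  s3 = a.0 ⊢ ··a··> s4
  s4 = 0 ⊢ stopped
LTS(Q): 5 reachable states
  t0 = d.(a.0 + b.0) + b.d.a.0 ⊢ ··b··> t1, ··d··> t2
  t1 = d.a.0 ⊢ ··d··> t3
  t2 = a.0 + b.0 ⊢ ··a··> t4, ··b··> t4
  t3 = a.0 ⊢ ··a··> t4
  t4 = 0 ⊢ stopped
Bisimilarity quotient blocks:
  B0 = {s0, t0}
  B1 = {s1, t1}
  B2 = {s3, t3}
  B3 = {s4, t4}
  B4 = {s2, t2}
s0 ∈ B0, t0 ∈ B0 → same block

P ~ Q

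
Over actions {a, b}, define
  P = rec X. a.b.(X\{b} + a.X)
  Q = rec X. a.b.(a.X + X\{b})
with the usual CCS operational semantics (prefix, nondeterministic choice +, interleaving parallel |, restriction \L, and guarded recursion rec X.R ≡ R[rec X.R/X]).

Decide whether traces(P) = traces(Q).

YES

Reachable graph of P (4 states):
  m0 = rec X. a.b.(X\{b} + a.X) → =a=> m1
  m1 = b.((rec X. a.b.(X\{b} + a.X))\{b} + a.(rec X. a.b.(X\{b} + a.X))) → =b=> m2
  m2 = (rec X. a.b.(X\{b} + a.X))\{b} + a.(rec X. a.b.(X\{b} + a.X)) → =a=> m0, =a=> m3
  m3 = (b.((rec X. a.b.(X\{b} + a.X))\{b} + a.(rec X. a.b.(X\{b} + a.X))))\{b} → ·
Reachable graph of Q (4 states):
  n0 = rec X. a.b.(a.X + X\{b}) → =a=> n1
  n1 = b.(a.(rec X. a.b.(a.X + X\{b})) + (rec X. a.b.(a.X + X\{b}))\{b}) → =b=> n2
  n2 = a.(rec X. a.b.(a.X + X\{b})) + (rec X. a.b.(a.X + X\{b}))\{b} → =a=> n0, =a=> n3
  n3 = (b.(a.(rec X. a.b.(a.X + X\{b})) + (rec X. a.b.(a.X + X\{b}))\{b}))\{b} → ·
Coarsest stable partition (strong bisimilarity classes):
  B0 = {m0, n0}
  B1 = {m1, n1}
  B2 = {m2, n2}
  B3 = {m3, n3}
m0 ∈ B0, n0 ∈ B0 → same block
Bisimilar ⇒ trace-equivalent.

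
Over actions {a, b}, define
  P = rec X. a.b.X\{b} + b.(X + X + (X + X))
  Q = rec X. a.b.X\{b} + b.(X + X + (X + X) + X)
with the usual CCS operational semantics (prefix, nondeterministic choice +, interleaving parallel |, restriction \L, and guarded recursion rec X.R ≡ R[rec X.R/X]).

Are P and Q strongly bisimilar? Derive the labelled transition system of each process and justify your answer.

bisimilar

P's transition system — 5 states:
  m0 = rec X. a.b.X\{b} + b.(X + X + (X + X)) :: --a--▸ m1, --b--▸ m2
  m1 = b.(rec X. a.b.X\{b} + b.(X + X + (X + X)))\{b} :: --b--▸ m3
  m2 = (rec X. a.b.X\{b} + b.(X + X + (X + X))) + (rec X. a.b.X\{b} + b.(X + X + (X + X))) + ((rec X. a.b.X\{b} + b.(X + X + (X + X))) + (rec X. a.b.X\{b} + b.(X + X + (X + X)))) :: --a--▸ m1, --b--▸ m2
  m3 = (rec X. a.b.X\{b} + b.(X + X + (X + X)))\{b} :: --a--▸ m4
  m4 = (b.(rec X. a.b.X\{b} + b.(X + X + (X + X)))\{b})\{b} :: ·
Q's transition system — 5 states:
  n0 = rec X. a.b.X\{b} + b.(X + X + (X + X) + X) :: --a--▸ n1, --b--▸ n2
  n1 = b.(rec X. a.b.X\{b} + b.(X + X + (X + X) + X))\{b} :: --b--▸ n3
  n2 = (rec X. a.b.X\{b} + b.(X + X + (X + X) + X)) + (rec X. a.b.X\{b} + b.(X + X + (X + X) + X)) + ((rec X. a.b.X\{b} + b.(X + X + (X + X) + X)) + (rec X. a.b.X\{b} + b.(X + X + (X + X) + X))) + (rec X. a.b.X\{b} + b.(X + X + (X + X) + X)) :: --a--▸ n1, --b--▸ n2
  n3 = (rec X. a.b.X\{b} + b.(X + X + (X + X) + X))\{b} :: --a--▸ n4
  n4 = (b.(rec X. a.b.X\{b} + b.(X + X + (X + X) + X))\{b})\{b} :: ·
Bisimilarity quotient blocks:
  B0 = {m0, m2, n0, n2}
  B1 = {m1, n1}
  B2 = {m3, n3}
  B3 = {m4, n4}
m0 ∈ B0, n0 ∈ B0 → same block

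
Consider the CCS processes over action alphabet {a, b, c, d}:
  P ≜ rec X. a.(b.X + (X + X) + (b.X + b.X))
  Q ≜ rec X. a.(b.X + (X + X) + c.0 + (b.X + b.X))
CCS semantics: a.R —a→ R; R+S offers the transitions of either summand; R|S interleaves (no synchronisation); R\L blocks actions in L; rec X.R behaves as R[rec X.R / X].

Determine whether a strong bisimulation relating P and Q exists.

not bisimilar

P's transition system — 2 states:
  p0 = rec X. a.(b.X + (X + X) + (b.X + b.X)) → ··a··> p1
  p1 = b.(rec X. a.(b.X + (X + X) + (b.X + b.X))) + ((rec X. a.(b.X + (X + X) + (b.X + b.X))) + (rec X. a.(b.X + (X + X) + (b.X + b.X)))) + (b.(rec X. a.(b.X + (X + X) + (b.X + b.X))) + b.(rec X. a.(b.X + (X + X) + (b.X + b.X)))) → ··a··> p1, ··b··> p0
Q's transition system — 3 states:
  q0 = rec X. a.(b.X + (X + X) + c.0 + (b.X + b.X)) → ··a··> q1
  q1 = b.(rec X. a.(b.X + (X + X) + c.0 + (b.X + b.X))) + ((rec X. a.(b.X + (X + X) + c.0 + (b.X + b.X))) + (rec X. a.(b.X + (X + X) + c.0 + (b.X + b.X)))) + c.0 + (b.(rec X. a.(b.X + (X + X) + c.0 + (b.X + b.X))) + b.(rec X. a.(b.X + (X + X) + c.0 + (b.X + b.X)))) → ··a··> q1, ··b··> q0, ··c··> q2
  q2 = 0 → ·
Bisimilarity quotient blocks:
  B0 = {p0}
  B1 = {p1}
  B2 = {q0}
  B3 = {q1}
  B4 = {q2}
p0 ∈ B0, q0 ∈ B2 → different blocks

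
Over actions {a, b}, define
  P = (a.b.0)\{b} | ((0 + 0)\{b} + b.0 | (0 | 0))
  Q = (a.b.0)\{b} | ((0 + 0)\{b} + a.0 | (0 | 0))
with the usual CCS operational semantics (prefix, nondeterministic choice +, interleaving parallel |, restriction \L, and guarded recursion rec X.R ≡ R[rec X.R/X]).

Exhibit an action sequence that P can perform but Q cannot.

b

LTS(P): 4 reachable states
  u0 = (a.b.0)\{b} | ((0 + 0)\{b} + b.0 | (0 | 0)) ⊢ --a--▸ u1, --b--▸ u2
  u1 = (b.0)\{b} | ((0 + 0)\{b} + b.0 | (0 | 0)) ⊢ --b--▸ u3
  u2 = (a.b.0)\{b} | (0 | (0 | 0)) ⊢ --a--▸ u3
  u3 = (b.0)\{b} | (0 | (0 | 0)) ⊢ deadlocked
LTS(Q): 4 reachable states
  v0 = (a.b.0)\{b} | ((0 + 0)\{b} + a.0 | (0 | 0)) ⊢ --a--▸ v1, --a--▸ v2
  v1 = (a.b.0)\{b} | (0 | (0 | 0)) ⊢ --a--▸ v3
  v2 = (b.0)\{b} | ((0 + 0)\{b} + a.0 | (0 | 0)) ⊢ --a--▸ v3
  v3 = (b.0)\{b} | (0 | (0 | 0)) ⊢ deadlocked
Run σ = ⟨b⟩ on P: start {u0}
  step 1 (b): {u2}
  P completes σ.
Run σ = ⟨b⟩ on Q: start {v0}
  step 1 (b): ∅ (Q stuck)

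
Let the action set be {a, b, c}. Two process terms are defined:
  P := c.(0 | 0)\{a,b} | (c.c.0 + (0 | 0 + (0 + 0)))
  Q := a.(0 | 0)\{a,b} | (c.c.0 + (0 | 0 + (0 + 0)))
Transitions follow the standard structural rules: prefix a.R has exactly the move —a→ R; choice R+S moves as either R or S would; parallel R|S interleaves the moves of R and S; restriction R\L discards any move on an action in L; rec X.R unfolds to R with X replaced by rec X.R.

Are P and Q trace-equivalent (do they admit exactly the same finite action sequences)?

traces(P) ≠ traces(Q) — witness ⟨ccc⟩

LTS(P): 6 reachable states
  s0 = c.(0 | 0)\{a,b} | (c.c.0 + (0 | 0 + (0 + 0))) has moves ··c··> s1, ··c··> s2
  s1 = (0 | 0)\{a,b} | (c.c.0 + (0 | 0 + (0 + 0))) has moves ··c··> s3
  s2 = c.(0 | 0)\{a,b} | c.0 has moves ··c··> s3, ··c··> s4
  s3 = (0 | 0)\{a,b} | c.0 has moves ··c··> s5
  s4 = c.(0 | 0)\{a,b} | 0 has moves ··c··> s5
  s5 = (0 | 0)\{a,b} | 0 has moves (no moves)
LTS(Q): 6 reachable states
  t0 = a.(0 | 0)\{a,b} | (c.c.0 + (0 | 0 + (0 + 0))) has moves ··a··> t1, ··c··> t2
  t1 = (0 | 0)\{a,b} | (c.c.0 + (0 | 0 + (0 + 0))) has moves ··c··> t3
  t2 = a.(0 | 0)\{a,b} | c.0 has moves ··a··> t3, ··c··> t4
  t3 = (0 | 0)\{a,b} | c.0 has moves ··c··> t5
  t4 = a.(0 | 0)\{a,b} | 0 has moves ··a··> t5
  t5 = (0 | 0)\{a,b} | 0 has moves (no moves)
Trace ⟨ccc⟩ through P, begin at {s0}:
  [1] c ⇒ {s1, s2}
  [2] c ⇒ {s3, s4}
  [3] c ⇒ {s5}
  — P admits the full trace.
Trace ⟨ccc⟩ through Q, begin at {t0}:
  [1] c ⇒ {t2}
  [2] c ⇒ {t4}
  [3] c ⇒ no successor for Q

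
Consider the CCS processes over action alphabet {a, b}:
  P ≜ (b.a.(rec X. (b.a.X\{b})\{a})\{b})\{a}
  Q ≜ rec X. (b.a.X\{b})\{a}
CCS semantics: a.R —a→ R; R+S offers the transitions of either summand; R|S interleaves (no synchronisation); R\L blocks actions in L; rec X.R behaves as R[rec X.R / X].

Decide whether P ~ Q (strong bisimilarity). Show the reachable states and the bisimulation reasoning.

Reachable graph of P (2 states):
  s0 = (b.a.(rec X. (b.a.X\{b})\{a})\{b})\{a} has moves =b=> s1
  s1 = (a.(rec X. (b.a.X\{b})\{a})\{b})\{a} has moves ∅
Reachable graph of Q (2 states):
  t0 = rec X. (b.a.X\{b})\{a} has moves =b=> t1
  t1 = (a.(rec X. (b.a.X\{b})\{a})\{b})\{a} has moves ∅
Coarsest stable partition (strong bisimilarity classes):
  B0 = {s0, t0}
  B1 = {s1, t1}
s0 ∈ B0, t0 ∈ B0 → same block

YES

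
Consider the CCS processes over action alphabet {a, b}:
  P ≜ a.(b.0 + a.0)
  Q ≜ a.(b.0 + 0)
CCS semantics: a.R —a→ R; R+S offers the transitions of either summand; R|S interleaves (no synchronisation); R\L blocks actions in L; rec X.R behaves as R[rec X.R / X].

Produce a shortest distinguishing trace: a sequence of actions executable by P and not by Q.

P's transition system — 3 states:
  p0 = a.(b.0 + a.0) :: -a-> p1
  p1 = b.0 + a.0 :: -a-> p2, -b-> p2
  p2 = 0 :: deadlocked
Q's transition system — 3 states:
  q0 = a.(b.0 + 0) :: -a-> q1
  q1 = b.0 + 0 :: -b-> q2
  q2 = 0 :: deadlocked
Executing aa from P (initial set {p0}):
  step 1 (a): {p1}
  step 2 (a): {p2}
  — P admits the full trace.
Executing aa from Q (initial set {q0}):
  step 1 (a): {q1}
  step 2 (a): ∅ (Q stuck)

aa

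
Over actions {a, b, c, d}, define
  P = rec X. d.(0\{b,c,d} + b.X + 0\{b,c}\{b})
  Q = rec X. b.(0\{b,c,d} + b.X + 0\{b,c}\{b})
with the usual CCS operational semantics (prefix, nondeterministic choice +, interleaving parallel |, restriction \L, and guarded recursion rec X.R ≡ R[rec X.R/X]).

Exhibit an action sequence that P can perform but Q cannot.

d

P's transition system — 2 states:
  s0 = rec X. d.(0\{b,c,d} + b.X + 0\{b,c}\{b}) ⊢ ··d··> s1
  s1 = 0\{b,c,d} + b.(rec X. d.(0\{b,c,d} + b.X + 0\{b,c}\{b})) + 0\{b,c}\{b} ⊢ ··b··> s0
Q's transition system — 2 states:
  t0 = rec X. b.(0\{b,c,d} + b.X + 0\{b,c}\{b}) ⊢ ··b··> t1
  t1 = 0\{b,c,d} + b.(rec X. b.(0\{b,c,d} + b.X + 0\{b,c}\{b})) + 0\{b,c}\{b} ⊢ ··b··> t0
Executing d from P (initial set {s0}):
  [1] d ⇒ {s1}
  — P admits the full trace.
Executing d from Q (initial set {t0}):
  [1] d ⇒ no successor for Q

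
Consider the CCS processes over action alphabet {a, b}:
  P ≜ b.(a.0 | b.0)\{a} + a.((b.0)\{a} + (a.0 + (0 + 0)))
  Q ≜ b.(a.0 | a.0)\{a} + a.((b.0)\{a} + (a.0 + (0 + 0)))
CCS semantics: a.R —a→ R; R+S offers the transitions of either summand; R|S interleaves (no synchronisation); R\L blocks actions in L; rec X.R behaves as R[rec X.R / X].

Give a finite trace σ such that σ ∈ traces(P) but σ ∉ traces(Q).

P's transition system — 6 states:
  p0 = b.(a.0 | b.0)\{a} + a.((b.0)\{a} + (a.0 + (0 + 0))) → -a-> p1, -b-> p2
  p1 = (b.0)\{a} + (a.0 + (0 + 0)) → -a-> p3, -b-> p4
  p2 = (a.0 | b.0)\{a} → -b-> p5
  p3 = 0 → ∅
  p4 = 0\{a} → ∅
  p5 = (a.0 | 0)\{a} → ∅
Q's transition system — 5 states:
  q0 = b.(a.0 | a.0)\{a} + a.((b.0)\{a} + (a.0 + (0 + 0))) → -a-> q1, -b-> q2
  q1 = (b.0)\{a} + (a.0 + (0 + 0)) → -a-> q3, -b-> q4
  q2 = (a.0 | a.0)\{a} → ∅
  q3 = 0 → ∅
  q4 = 0\{a} → ∅
Trace ⟨bb⟩ through P, begin at {p0}:
  step 1 (b): {p2}
  step 2 (b): {p5}
  P completes σ.
Trace ⟨bb⟩ through Q, begin at {q0}:
  step 1 (b): {q2}
  step 2 (b): ∅  — Q cannot continue

bb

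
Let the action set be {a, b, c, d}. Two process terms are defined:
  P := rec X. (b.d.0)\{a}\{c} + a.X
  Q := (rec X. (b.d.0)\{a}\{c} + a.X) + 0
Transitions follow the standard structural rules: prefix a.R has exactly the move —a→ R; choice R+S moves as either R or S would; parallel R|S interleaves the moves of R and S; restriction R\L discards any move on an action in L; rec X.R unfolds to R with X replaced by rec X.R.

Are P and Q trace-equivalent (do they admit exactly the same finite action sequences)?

P's transition system — 3 states:
  u0 = rec X. (b.d.0)\{a}\{c} + a.X has moves --a--▸ u0, --b--▸ u1
  u1 = (d.0)\{a}\{c} has moves --d--▸ u2
  u2 = 0\{a}\{c} has moves ∅
Q's transition system — 4 states:
  v0 = (rec X. (b.d.0)\{a}\{c} + a.X) + 0 has moves --a--▸ v1, --b--▸ v2
  v1 = rec X. (b.d.0)\{a}\{c} + a.X has moves --a--▸ v1, --b--▸ v2
  v2 = (d.0)\{a}\{c} has moves --d--▸ v3
  v3 = 0\{a}\{c} has moves ∅
Partition-refinement fixed point:
  B0 = {u0, v0, v1}
  B1 = {u1, v2}
  B2 = {u2, v3}
u0 ∈ B0, v0 ∈ B0 → same block
Bisimilar ⇒ trace-equivalent.

trace-equivalent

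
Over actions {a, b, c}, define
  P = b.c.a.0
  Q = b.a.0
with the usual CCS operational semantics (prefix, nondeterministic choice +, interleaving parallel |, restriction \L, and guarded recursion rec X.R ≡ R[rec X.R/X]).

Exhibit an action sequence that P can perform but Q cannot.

bc

Reachable graph of P (4 states):
  m0 = b.c.a.0 → =b=> m1
  m1 = c.a.0 → =c=> m2
  m2 = a.0 → =a=> m3
  m3 = 0 → deadlocked
Reachable graph of Q (3 states):
  n0 = b.a.0 → =b=> n1
  n1 = a.0 → =a=> n2
  n2 = 0 → deadlocked
Run σ = ⟨bc⟩ on P: start {m0}
  after b @ step 1: {m1}
  after c @ step 2: {m2}
  P completes σ.
Run σ = ⟨bc⟩ on Q: start {n0}
  after b @ step 1: {n1}
  after c @ step 2: no successor for Q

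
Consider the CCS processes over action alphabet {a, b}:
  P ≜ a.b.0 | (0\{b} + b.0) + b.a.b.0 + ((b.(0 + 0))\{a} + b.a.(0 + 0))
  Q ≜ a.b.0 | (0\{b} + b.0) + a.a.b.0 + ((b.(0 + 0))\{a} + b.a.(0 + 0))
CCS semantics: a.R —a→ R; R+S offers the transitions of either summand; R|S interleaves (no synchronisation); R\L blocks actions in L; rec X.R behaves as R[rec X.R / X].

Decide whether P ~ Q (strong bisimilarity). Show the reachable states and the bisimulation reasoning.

LTS(P): 12 reachable states
  p0 = a.b.0 | (0\{b} + b.0) + b.a.b.0 + ((b.(0 + 0))\{a} + b.a.(0 + 0)) ⊢ --a--▸ p1, --b--▸ p2, --b--▸ p3, --b--▸ p4, --b--▸ p5
  p1 = b.0 | (0\{b} + b.0) ⊢ --b--▸ p6, --b--▸ p7
  p2 = (0 + 0)\{a} ⊢ (no moves)
  p3 = a.(0 + 0) ⊢ --a--▸ p8
  p4 = a.b.0 ⊢ --a--▸ p9
  p5 = a.b.0 | 0 ⊢ --a--▸ p7
  p6 = 0 | (0\{b} + b.0) ⊢ --b--▸ p10
  p7 = b.0 | 0 ⊢ --b--▸ p10
  p8 = 0 + 0 ⊢ (no moves)
  p9 = b.0 ⊢ --b--▸ p11
  p10 = 0 | 0 ⊢ (no moves)
  p11 = 0 ⊢ (no moves)
LTS(Q): 12 reachable states
  q0 = a.b.0 | (0\{b} + b.0) + a.a.b.0 + ((b.(0 + 0))\{a} + b.a.(0 + 0)) ⊢ --a--▸ q1, --a--▸ q2, --b--▸ q3, --b--▸ q4, --b--▸ q5
  q1 = a.b.0 ⊢ --a--▸ q6
  q2 = b.0 | (0\{b} + b.0) ⊢ --b--▸ q7, --b--▸ q8
  q3 = (0 + 0)\{a} ⊢ (no moves)
  q4 = a.(0 + 0) ⊢ --a--▸ q9
  q5 = a.b.0 | 0 ⊢ --a--▸ q8
  q6 = b.0 ⊢ --b--▸ q10
  q7 = 0 | (0\{b} + b.0) ⊢ --b--▸ q11
  q8 = b.0 | 0 ⊢ --b--▸ q11
  q9 = 0 + 0 ⊢ (no moves)
  q10 = 0 ⊢ (no moves)
  q11 = 0 | 0 ⊢ (no moves)
Partition-refinement fixed point:
  B0 = {p0}
  B1 = {p4, p5, q1, q5}
  B2 = {p6, p7, p9, q6, q7, q8}
  B3 = {p10, p11, p2, p8, q10, q11, q3, q9}
  B4 = {p3, q4}
  B5 = {p1, q2}
  B6 = {q0}
p0 ∈ B0, q0 ∈ B6 → different blocks

not bisimilar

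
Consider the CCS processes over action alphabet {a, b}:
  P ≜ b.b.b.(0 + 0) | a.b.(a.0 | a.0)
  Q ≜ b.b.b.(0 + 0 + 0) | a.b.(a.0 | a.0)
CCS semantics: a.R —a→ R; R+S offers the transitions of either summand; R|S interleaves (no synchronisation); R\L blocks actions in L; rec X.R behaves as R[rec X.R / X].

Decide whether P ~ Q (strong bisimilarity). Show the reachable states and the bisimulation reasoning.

Reachable graph of P (24 states):
  p0 = b.b.b.(0 + 0) | a.b.(a.0 | a.0) | —a→ p1, —b→ p2
  p1 = b.b.b.(0 + 0) | b.(a.0 | a.0) | —b→ p3, —b→ p4
  p2 = b.b.(0 + 0) | a.b.(a.0 | a.0) | —a→ p3, —b→ p5
  p3 = b.b.(0 + 0) | b.(a.0 | a.0) | —b→ p6, —b→ p7
  p4 = b.b.b.(0 + 0) | (a.0 | a.0) | —a→ p8, —a→ p9, —b→ p7
  p5 = b.(0 + 0) | a.b.(a.0 | a.0) | —a→ p6, —b→ p10
  p6 = b.(0 + 0) | b.(a.0 | a.0) | —b→ p11, —b→ p12
  p7 = b.b.(0 + 0) | (a.0 | a.0) | —a→ p13, —a→ p14, —b→ p12
  p8 = b.b.b.(0 + 0) | (0 | a.0) | —a→ p15, —b→ p13
  p9 = b.b.b.(0 + 0) | (a.0 | 0) | —a→ p15, —b→ p14
  p10 = (0 + 0) | a.b.(a.0 | a.0) | —a→ p11
  p11 = (0 + 0) | b.(a.0 | a.0) | —b→ p16
  p12 = b.(0 + 0) | (a.0 | a.0) | —a→ p17, —a→ p18, —b→ p16
  p13 = b.b.(0 + 0) | (0 | a.0) | —a→ p19, —b→ p17
  p14 = b.b.(0 + 0) | (a.0 | 0) | —a→ p19, —b→ p18
  p15 = b.b.b.(0 + 0) | (0 | 0) | —b→ p19
  p16 = (0 + 0) | (a.0 | a.0) | —a→ p20, —a→ p21
  p17 = b.(0 + 0) | (0 | a.0) | —a→ p22, —b→ p20
  p18 = b.(0 + 0) | (a.0 | 0) | —a→ p22, —b→ p21
  p19 = b.b.(0 + 0) | (0 | 0) | —b→ p22
  p20 = (0 + 0) | (0 | a.0) | —a→ p23
  p21 = (0 + 0) | (a.0 | 0) | —a→ p23
  p22 = b.(0 + 0) | (0 | 0) | —b→ p23
  p23 = (0 + 0) | (0 | 0) | stopped
Reachable graph of Q (24 states):
  q0 = b.b.b.(0 + 0 + 0) | a.b.(a.0 | a.0) | —a→ q1, —b→ q2
  q1 = b.b.b.(0 + 0 + 0) | b.(a.0 | a.0) | —b→ q3, —b→ q4
  q2 = b.b.(0 + 0 + 0) | a.b.(a.0 | a.0) | —a→ q3, —b→ q5
  q3 = b.b.(0 + 0 + 0) | b.(a.0 | a.0) | —b→ q6, —b→ q7
  q4 = b.b.b.(0 + 0 + 0) | (a.0 | a.0) | —a→ q8, —a→ q9, —b→ q7
  q5 = b.(0 + 0 + 0) | a.b.(a.0 | a.0) | —a→ q6, —b→ q10
  q6 = b.(0 + 0 + 0) | b.(a.0 | a.0) | —b→ q11, —b→ q12
  q7 = b.b.(0 + 0 + 0) | (a.0 | a.0) | —a→ q13, —a→ q14, —b→ q12
  q8 = b.b.b.(0 + 0 + 0) | (0 | a.0) | —a→ q15, —b→ q13
  q9 = b.b.b.(0 + 0 + 0) | (a.0 | 0) | —a→ q15, —b→ q14
  q10 = (0 + 0 + 0) | a.b.(a.0 | a.0) | —a→ q11
  q11 = (0 + 0 + 0) | b.(a.0 | a.0) | —b→ q16
  q12 = b.(0 + 0 + 0) | (a.0 | a.0) | —a→ q17, —a→ q18, —b→ q16
  q13 = b.b.(0 + 0 + 0) | (0 | a.0) | —a→ q19, —b→ q17
  q14 = b.b.(0 + 0 + 0) | (a.0 | 0) | —a→ q19, —b→ q18
  q15 = b.b.b.(0 + 0 + 0) | (0 | 0) | —b→ q19
  q16 = (0 + 0 + 0) | (a.0 | a.0) | —a→ q20, —a→ q21
  q17 = b.(0 + 0 + 0) | (0 | a.0) | —a→ q22, —b→ q20
  q18 = b.(0 + 0 + 0) | (a.0 | 0) | —a→ q22, —b→ q21
  q19 = b.b.(0 + 0 + 0) | (0 | 0) | —b→ q22
  q20 = (0 + 0 + 0) | (0 | a.0) | —a→ q23
  q21 = (0 + 0 + 0) | (a.0 | 0) | —a→ q23
  q22 = b.(0 + 0 + 0) | (0 | 0) | —b→ q23
  q23 = (0 + 0 + 0) | (0 | 0) | stopped
Partition-refinement fixed point:
  B0 = {p0, q0}
  B1 = {p2, q2}
  B2 = {p3, q3}
  B3 = {p6, q6}
  B4 = {p11, q11}
  B5 = {p16, q16}
  B6 = {p20, p21, q20, q21}
  B7 = {p23, q23}
  B8 = {p12, q12}
  B9 = {p17, p18, q17, q18}
  B10 = {p22, q22}
  B11 = {p7, q7}
  B12 = {p13, p14, q13, q14}
  B13 = {p19, q19}
  B14 = {p5, q5}
  B15 = {p10, q10}
  B16 = {p1, q1}
  B17 = {p4, q4}
  B18 = {p8, p9, q8, q9}
  B19 = {p15, q15}
p0 ∈ B0, q0 ∈ B0 → same block

P ~ Q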